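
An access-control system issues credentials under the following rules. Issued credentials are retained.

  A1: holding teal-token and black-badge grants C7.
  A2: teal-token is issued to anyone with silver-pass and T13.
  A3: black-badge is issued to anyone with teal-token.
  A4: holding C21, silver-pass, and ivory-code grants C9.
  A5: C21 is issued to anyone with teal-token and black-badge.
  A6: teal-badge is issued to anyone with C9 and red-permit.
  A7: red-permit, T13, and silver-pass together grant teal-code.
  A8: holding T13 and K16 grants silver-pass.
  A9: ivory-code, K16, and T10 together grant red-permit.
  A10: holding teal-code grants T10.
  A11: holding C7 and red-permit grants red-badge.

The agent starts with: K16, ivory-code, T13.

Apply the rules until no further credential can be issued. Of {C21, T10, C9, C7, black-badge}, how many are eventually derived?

4

Holding T13 and K16 grants silver-pass (A8).
Holding silver-pass and T13 grants teal-token (A2).
Holding teal-token grants black-badge (A3).
Holding teal-token and black-badge grants C7 (A1).
Holding teal-token and black-badge grants C21 (A5).
Holding C21, silver-pass, and ivory-code grants C9 (A4).
C21: reached.
T10 would need teal-code (A10), but teal-code is never granted.
C9: reached.
C7: reached.
black-badge: reached.
Reached: C21, C9, C7, and black-badge — 4 of the 5.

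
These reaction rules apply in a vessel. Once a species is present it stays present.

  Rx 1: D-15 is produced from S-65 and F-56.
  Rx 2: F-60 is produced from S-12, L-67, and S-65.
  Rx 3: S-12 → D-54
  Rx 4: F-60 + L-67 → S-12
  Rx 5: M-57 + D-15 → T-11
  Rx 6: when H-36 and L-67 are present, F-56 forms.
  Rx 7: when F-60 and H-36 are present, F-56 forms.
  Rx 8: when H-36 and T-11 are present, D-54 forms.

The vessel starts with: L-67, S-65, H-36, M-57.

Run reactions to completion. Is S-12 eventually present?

No

S-12 would need F-60 and L-67 (Rx 4), but F-60 never forms.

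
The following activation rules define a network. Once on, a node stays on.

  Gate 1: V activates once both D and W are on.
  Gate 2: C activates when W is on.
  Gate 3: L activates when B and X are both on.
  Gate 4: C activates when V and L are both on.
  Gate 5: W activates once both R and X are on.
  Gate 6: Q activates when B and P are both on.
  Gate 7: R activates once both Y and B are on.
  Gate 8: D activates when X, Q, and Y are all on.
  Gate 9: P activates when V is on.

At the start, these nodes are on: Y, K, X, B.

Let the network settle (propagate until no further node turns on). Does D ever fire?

No

D would need X, Q, and Y (Gate 8), but Q never turns on.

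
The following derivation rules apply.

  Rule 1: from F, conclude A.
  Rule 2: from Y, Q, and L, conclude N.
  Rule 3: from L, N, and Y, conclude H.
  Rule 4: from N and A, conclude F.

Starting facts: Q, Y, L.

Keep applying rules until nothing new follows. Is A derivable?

A would need F (Rule 1), but F is never established.

No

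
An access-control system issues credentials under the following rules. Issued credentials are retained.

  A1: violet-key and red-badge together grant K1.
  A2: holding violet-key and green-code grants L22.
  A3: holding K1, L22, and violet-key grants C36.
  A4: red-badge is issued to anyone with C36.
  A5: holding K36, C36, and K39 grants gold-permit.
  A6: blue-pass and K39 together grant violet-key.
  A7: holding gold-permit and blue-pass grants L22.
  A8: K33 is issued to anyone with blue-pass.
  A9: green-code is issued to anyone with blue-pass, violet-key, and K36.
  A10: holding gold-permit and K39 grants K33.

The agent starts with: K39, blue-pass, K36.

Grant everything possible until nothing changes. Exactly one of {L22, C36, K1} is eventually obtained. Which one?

L22

Holding blue-pass and K39 grants violet-key (A6).
Holding blue-pass, violet-key, and K36 grants green-code (A9).
Holding violet-key and green-code grants L22 (A2).
K1 would need violet-key and red-badge (A1), but red-badge is never granted. C36 would need K1, L22, and violet-key (A3), but K1 is never granted.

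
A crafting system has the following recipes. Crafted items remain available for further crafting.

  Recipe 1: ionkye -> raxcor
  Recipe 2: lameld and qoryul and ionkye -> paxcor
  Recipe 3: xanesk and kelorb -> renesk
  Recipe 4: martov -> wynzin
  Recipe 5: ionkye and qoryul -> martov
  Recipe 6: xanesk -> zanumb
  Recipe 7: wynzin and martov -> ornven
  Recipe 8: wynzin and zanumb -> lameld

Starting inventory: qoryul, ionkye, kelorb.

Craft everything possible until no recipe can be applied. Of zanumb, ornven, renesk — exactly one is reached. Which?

Using Recipe 5, ionkye and qoryul make martov.
Using Recipe 4, martov makes wynzin.
Using Recipe 7, wynzin and martov make ornven.
renesk would need xanesk and kelorb (Recipe 3), but xanesk is never obtained. zanumb would need xanesk (Recipe 6), but xanesk is never obtained.

ornven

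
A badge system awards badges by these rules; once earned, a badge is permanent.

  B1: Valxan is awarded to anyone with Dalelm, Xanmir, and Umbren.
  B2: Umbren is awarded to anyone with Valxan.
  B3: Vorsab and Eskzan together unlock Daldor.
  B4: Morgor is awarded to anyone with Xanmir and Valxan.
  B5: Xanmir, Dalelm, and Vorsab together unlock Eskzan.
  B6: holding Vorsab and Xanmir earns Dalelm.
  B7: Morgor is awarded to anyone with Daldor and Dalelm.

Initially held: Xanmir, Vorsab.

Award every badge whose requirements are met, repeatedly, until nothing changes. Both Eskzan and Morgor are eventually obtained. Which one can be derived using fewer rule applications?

Eskzan

Eskzan: With Vorsab and Xanmir, Dalelm is earned (B6). With Xanmir, Dalelm, and Vorsab, Eskzan is earned (B5). [2 rule applications]
Morgor: With Vorsab and Xanmir, Dalelm is earned (B6). With Xanmir, Dalelm, and Vorsab, Eskzan is earned (B5). With Vorsab and Eskzan, Daldor is earned (B3). With Daldor and Dalelm, Morgor is earned (B7). [4 rule applications]
Eskzan needs fewer.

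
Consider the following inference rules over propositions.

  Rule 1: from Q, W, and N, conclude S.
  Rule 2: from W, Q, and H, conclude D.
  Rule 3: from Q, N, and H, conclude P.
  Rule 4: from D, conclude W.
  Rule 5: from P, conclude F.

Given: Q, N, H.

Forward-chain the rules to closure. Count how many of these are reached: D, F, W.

1

From Q, N, and H, Rule 3 gives P.
P holds, so F follows (Rule 5).
D would need W, Q, and H (Rule 2), but W is never established.
F: reached.
W would need D (Rule 4), but D is never established.
Reached: F — 1 of the 3.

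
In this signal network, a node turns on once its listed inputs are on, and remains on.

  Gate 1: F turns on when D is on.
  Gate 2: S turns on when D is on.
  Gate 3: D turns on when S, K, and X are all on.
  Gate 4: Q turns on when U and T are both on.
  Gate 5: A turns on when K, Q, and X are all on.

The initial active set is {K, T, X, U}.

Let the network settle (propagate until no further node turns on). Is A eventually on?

Yes

U and T are on, so Q turns on (Gate 4).
Gate 5: K, Q, and X on → A on.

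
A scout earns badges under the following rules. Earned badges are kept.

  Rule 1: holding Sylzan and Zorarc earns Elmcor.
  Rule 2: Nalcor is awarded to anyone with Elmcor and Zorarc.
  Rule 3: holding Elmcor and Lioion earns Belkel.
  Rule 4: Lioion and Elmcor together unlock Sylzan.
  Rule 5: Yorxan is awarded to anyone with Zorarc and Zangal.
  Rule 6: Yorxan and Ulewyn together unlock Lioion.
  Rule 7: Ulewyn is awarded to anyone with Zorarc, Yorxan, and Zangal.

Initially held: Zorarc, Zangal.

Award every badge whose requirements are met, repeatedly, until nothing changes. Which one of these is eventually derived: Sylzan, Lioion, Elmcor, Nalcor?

Lioion

With Zorarc and Zangal, Yorxan is earned (Rule 5).
With Zorarc, Yorxan, and Zangal, Ulewyn is earned (Rule 7).
With Yorxan and Ulewyn, Lioion is earned (Rule 6).
Sylzan would need Lioion and Elmcor (Rule 4), but Elmcor is never earned. Nalcor would need Elmcor and Zorarc (Rule 2), but Elmcor is never earned. Elmcor would need Sylzan and Zorarc (Rule 1), but Sylzan is never earned.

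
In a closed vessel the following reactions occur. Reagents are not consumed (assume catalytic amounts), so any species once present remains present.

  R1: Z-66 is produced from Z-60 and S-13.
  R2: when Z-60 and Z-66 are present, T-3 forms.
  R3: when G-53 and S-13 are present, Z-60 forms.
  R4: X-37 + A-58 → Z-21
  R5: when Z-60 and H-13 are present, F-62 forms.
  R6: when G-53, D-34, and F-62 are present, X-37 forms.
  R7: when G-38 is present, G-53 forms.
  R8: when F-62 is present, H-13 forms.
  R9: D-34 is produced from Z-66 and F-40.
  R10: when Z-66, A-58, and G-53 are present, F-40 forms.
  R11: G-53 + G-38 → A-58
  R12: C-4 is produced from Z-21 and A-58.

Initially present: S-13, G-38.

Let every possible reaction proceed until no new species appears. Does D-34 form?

Yes

G-38 present → G-53 forms (R7).
G-53 and S-13 present → Z-60 forms (R3).
G-53 and G-38 present → A-58 forms (R11).
Z-60 and S-13 present → Z-66 forms (R1).
Z-66, A-58, and G-53 present → F-40 forms (R10).
Z-66 and F-40 present → D-34 forms (R9).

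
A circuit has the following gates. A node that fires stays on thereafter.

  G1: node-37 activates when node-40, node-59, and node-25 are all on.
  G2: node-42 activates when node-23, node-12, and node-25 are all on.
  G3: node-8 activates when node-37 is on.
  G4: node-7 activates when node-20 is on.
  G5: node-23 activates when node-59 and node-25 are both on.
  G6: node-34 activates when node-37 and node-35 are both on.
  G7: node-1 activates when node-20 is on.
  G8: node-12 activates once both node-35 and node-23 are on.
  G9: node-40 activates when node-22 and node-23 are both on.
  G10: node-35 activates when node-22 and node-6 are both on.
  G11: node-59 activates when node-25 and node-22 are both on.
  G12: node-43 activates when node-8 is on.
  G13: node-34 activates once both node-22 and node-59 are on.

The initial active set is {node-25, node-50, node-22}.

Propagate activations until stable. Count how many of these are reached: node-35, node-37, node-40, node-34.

G11: node-25 and node-22 on → node-59 on.
G13: node-22 and node-59 on → node-34 on.
G5: node-59 and node-25 on → node-23 on.
node-22 and node-23 are on, so node-40 activates (G9).
node-40, node-59, and node-25 are on, so node-37 activates (G1).
node-35 would need node-22 and node-6 (G10), but node-6 never turns on.
node-37: reached.
node-40: reached.
node-34: reached.
Reached: node-37, node-40, and node-34 — 3 of the 4.

3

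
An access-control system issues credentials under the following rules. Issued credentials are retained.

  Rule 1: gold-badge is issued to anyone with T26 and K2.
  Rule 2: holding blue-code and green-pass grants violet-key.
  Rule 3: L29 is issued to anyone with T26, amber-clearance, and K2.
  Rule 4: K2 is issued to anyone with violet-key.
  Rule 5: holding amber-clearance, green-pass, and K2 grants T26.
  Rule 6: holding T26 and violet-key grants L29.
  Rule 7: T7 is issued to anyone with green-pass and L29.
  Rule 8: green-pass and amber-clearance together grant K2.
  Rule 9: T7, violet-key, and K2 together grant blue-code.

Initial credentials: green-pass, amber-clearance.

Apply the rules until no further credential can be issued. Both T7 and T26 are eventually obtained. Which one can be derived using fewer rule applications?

T26

T26: Holding green-pass and amber-clearance grants K2 (Rule 8). Holding amber-clearance, green-pass, and K2 grants T26 (Rule 5). [2 rule applications]
T7: Holding green-pass and amber-clearance grants K2 (Rule 8). Holding amber-clearance, green-pass, and K2 grants T26 (Rule 5). Holding T26, amber-clearance, and K2 grants L29 (Rule 3). Holding green-pass and L29 grants T7 (Rule 7). [4 rule applications]
T26 needs fewer.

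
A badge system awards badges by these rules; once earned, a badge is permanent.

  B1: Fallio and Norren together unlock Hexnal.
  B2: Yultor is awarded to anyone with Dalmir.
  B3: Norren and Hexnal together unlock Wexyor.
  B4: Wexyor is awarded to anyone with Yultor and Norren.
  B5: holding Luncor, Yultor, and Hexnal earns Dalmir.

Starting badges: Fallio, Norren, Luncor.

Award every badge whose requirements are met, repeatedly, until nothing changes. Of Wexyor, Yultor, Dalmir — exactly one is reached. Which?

Wexyor

With Fallio and Norren, Hexnal is earned (B1).
With Norren and Hexnal, Wexyor is earned (B3).
Yultor would need Dalmir (B2), but Dalmir is never earned. Dalmir would need Luncor, Yultor, and Hexnal (B5), but Yultor is never earned.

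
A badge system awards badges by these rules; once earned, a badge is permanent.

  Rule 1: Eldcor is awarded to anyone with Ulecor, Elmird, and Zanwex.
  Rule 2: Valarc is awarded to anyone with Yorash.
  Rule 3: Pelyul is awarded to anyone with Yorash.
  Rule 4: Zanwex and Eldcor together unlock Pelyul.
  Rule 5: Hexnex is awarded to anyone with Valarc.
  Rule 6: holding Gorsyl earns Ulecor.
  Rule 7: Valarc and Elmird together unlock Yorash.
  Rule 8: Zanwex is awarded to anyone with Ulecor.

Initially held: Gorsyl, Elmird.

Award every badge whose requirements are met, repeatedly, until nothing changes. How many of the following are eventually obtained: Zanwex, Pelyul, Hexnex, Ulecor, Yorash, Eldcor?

4

With Gorsyl, Ulecor is earned (Rule 6).
With Ulecor, Zanwex is earned (Rule 8).
With Ulecor, Elmird, and Zanwex, Eldcor is earned (Rule 1).
With Zanwex and Eldcor, Pelyul is earned (Rule 4).
Zanwex: reached.
Pelyul: reached.
Hexnex would need Valarc (Rule 5), but Valarc is never earned.
Ulecor: reached.
Yorash would need Valarc and Elmird (Rule 7), but Valarc is never earned.
Eldcor: reached.
Reached: Zanwex, Pelyul, Ulecor, and Eldcor — 4 of the 6.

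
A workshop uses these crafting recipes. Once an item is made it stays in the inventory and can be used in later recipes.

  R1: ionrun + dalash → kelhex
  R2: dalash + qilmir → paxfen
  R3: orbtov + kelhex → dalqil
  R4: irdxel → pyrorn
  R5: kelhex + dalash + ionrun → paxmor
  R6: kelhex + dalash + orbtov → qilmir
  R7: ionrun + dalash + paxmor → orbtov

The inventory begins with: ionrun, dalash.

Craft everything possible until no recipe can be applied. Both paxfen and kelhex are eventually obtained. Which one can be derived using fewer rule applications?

kelhex

kelhex: ionrun + dalash → kelhex (R1). [1 rule application]
paxfen: Using R1, ionrun and dalash make kelhex. Using R5, kelhex, dalash, and ionrun make paxmor. ionrun + dalash + paxmor → orbtov (R7). Using R6, kelhex, dalash, and orbtov make qilmir. Using R2, dalash and qilmir make paxfen. [5 rule applications]
kelhex needs fewer.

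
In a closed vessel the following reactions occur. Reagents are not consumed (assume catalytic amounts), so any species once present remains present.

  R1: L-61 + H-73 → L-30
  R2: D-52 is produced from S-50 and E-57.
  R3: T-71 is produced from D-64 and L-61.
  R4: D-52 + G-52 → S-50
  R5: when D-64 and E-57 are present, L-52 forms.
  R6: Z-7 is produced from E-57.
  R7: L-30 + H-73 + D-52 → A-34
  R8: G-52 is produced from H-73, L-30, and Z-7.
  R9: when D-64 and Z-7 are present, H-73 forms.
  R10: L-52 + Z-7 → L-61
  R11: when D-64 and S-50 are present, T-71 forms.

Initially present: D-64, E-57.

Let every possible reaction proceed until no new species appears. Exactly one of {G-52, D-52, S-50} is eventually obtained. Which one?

D-64 and E-57 present → L-52 forms (R5).
E-57 present → Z-7 forms (R6).
L-52 and Z-7 present → L-61 forms (R10).
D-64 and Z-7 present → H-73 forms (R9).
L-61 and H-73 present → L-30 forms (R1).
H-73, L-30, and Z-7 present → G-52 forms (R8).
S-50 would need D-52 and G-52 (R4), but D-52 never forms. D-52 would need S-50 and E-57 (R2), but S-50 never forms.

G-52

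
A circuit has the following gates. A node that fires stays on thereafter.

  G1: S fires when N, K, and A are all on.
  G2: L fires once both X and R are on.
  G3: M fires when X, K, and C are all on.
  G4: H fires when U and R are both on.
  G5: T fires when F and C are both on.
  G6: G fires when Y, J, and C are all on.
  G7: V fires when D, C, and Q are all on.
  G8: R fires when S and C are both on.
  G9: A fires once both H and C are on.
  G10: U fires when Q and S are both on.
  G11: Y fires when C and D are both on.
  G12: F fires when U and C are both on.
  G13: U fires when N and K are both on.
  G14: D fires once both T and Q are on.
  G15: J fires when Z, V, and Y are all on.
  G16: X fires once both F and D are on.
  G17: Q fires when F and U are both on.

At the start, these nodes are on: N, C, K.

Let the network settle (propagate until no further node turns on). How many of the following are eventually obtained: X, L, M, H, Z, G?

2

G13: N and K on → U on.
U and C are on, so F fires (G12).
F and C are on, so T fires (G5).
G17: F and U on → Q on.
G14: T and Q on → D on.
G16: F and D on → X on.
X, K, and C are on, so M fires (G3).
X: reached.
L would need X and R (G2), but R never turns on.
M: reached.
H would need U and R (G4), but R never turns on.
No rule produces Z, and it is not given.
G would need Y, J, and C (G6), but J never turns on.
Reached: X and M — 2 of the 6.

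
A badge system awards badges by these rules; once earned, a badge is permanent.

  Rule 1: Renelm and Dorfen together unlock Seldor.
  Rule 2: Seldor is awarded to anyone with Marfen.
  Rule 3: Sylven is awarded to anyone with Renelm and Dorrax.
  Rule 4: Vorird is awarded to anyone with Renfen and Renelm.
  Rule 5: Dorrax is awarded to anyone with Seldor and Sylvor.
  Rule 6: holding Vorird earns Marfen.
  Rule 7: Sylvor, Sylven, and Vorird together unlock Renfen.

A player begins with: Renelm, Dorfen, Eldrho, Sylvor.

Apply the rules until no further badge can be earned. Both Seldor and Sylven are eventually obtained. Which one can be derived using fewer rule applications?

Seldor

Seldor: With Renelm and Dorfen, Seldor is earned (Rule 1). [1 rule application]
Sylven: With Renelm and Dorfen, Seldor is earned (Rule 1). With Seldor and Sylvor, Dorrax is earned (Rule 5). With Renelm and Dorrax, Sylven is earned (Rule 3). [3 rule applications]
Seldor needs fewer.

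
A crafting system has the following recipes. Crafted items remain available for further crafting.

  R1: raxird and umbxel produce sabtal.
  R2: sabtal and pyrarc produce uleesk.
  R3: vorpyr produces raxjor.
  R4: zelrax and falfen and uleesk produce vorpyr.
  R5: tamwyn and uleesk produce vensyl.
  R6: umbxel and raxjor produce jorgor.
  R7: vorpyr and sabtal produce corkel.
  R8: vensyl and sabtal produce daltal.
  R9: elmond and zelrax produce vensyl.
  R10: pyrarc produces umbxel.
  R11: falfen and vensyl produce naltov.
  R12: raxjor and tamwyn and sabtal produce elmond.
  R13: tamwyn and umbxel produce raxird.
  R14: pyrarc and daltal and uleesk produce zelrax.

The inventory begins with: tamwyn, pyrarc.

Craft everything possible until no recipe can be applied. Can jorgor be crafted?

jorgor would need umbxel and raxjor (R6), but raxjor is never obtained.

No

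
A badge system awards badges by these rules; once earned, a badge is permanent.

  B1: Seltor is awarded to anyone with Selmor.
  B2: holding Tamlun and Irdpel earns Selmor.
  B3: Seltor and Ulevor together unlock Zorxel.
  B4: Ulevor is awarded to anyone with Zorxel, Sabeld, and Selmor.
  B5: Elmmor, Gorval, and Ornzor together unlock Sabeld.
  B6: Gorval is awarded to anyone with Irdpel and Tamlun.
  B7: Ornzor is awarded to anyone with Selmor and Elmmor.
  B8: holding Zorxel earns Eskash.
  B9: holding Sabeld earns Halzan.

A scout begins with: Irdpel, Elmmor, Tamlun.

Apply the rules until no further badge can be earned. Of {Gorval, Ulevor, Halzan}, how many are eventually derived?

With Tamlun and Irdpel, Selmor is earned (B2).
With Irdpel and Tamlun, Gorval is earned (B6).
With Selmor and Elmmor, Ornzor is earned (B7).
With Elmmor, Gorval, and Ornzor, Sabeld is earned (B5).
With Sabeld, Halzan is earned (B9).
Gorval: reached.
Ulevor would need Zorxel, Sabeld, and Selmor (B4), but Zorxel is never earned.
Halzan: reached.
Reached: Gorval and Halzan — 2 of the 3.

2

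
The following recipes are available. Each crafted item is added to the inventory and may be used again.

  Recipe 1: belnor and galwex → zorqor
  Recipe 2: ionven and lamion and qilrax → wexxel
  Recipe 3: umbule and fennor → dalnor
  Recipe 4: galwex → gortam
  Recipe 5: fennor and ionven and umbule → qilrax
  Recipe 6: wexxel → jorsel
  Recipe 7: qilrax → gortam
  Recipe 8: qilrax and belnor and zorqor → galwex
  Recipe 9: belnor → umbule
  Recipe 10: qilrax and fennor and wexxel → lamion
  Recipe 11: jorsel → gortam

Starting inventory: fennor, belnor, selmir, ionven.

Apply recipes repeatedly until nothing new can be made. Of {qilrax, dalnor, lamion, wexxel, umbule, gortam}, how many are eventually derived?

Using Recipe 9, belnor makes umbule.
Using Recipe 5, fennor, ionven, and umbule make qilrax.
umbule and fennor → dalnor (Recipe 3).
Using Recipe 7, qilrax makes gortam.
qilrax: reached.
dalnor: reached.
lamion would need qilrax, fennor, and wexxel (Recipe 10), but wexxel is never obtained.
wexxel would need ionven, lamion, and qilrax (Recipe 2), but lamion is never obtained.
umbule: reached.
gortam: reached.
Reached: qilrax, dalnor, umbule, and gortam — 4 of the 6.

4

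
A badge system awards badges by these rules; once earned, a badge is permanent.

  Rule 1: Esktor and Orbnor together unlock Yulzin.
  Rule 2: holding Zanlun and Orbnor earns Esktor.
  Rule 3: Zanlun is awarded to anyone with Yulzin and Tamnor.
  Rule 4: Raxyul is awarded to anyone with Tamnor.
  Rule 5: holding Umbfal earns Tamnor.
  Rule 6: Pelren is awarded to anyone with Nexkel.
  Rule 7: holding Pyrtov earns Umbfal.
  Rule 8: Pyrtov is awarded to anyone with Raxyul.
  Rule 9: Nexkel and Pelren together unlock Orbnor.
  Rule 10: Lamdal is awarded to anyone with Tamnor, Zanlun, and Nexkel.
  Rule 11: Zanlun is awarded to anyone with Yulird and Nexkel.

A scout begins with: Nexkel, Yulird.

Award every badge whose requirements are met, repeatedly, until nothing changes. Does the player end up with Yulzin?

With Yulird and Nexkel, Zanlun is earned (Rule 11).
With Nexkel, Pelren is earned (Rule 6).
With Nexkel and Pelren, Orbnor is earned (Rule 9).
With Zanlun and Orbnor, Esktor is earned (Rule 2).
With Esktor and Orbnor, Yulzin is earned (Rule 1).

Yes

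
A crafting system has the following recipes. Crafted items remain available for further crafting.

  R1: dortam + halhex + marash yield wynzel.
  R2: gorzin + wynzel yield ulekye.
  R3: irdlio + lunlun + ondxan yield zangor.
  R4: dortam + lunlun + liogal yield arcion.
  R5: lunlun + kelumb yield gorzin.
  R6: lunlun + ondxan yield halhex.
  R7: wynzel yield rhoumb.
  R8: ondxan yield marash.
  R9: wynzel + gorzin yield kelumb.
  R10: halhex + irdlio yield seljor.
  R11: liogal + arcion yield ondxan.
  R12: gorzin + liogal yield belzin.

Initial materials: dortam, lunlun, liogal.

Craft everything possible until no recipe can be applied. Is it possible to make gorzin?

No

gorzin would need lunlun and kelumb (R5), but kelumb is never obtained.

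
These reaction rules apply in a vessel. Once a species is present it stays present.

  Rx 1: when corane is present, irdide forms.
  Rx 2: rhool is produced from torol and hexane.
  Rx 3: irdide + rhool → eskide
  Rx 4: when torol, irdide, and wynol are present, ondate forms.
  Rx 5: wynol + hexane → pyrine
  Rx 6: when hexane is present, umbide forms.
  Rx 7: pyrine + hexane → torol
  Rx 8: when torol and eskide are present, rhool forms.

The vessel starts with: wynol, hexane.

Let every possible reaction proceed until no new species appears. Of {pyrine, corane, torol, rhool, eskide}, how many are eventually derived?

wynol and hexane present → pyrine forms (Rx 5).
pyrine and hexane present → torol forms (Rx 7).
torol and hexane present → rhool forms (Rx 2).
pyrine: reached.
No rule produces corane, and it is not given.
torol: reached.
rhool: reached.
eskide would need irdide and rhool (Rx 3), but irdide never forms.
Reached: pyrine, torol, and rhool — 3 of the 5.

3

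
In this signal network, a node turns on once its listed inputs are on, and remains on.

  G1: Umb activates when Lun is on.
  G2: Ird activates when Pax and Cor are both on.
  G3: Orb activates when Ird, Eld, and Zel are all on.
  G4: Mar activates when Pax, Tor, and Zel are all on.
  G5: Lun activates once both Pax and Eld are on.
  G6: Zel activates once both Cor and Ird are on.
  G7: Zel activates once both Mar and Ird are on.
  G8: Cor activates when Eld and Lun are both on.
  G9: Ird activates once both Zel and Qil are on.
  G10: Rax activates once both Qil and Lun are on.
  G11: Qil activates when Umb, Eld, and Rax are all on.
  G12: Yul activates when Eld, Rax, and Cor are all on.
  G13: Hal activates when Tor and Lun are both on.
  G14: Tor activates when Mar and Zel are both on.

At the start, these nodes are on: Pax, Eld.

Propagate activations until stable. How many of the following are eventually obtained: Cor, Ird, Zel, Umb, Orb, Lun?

6

G5: Pax and Eld on → Lun on.
Eld and Lun are on, so Cor activates (G8).
G1: Lun on → Umb on.
Pax and Cor are on, so Ird activates (G2).
Cor and Ird are on, so Zel activates (G6).
G3: Ird, Eld, and Zel on → Orb on.
Cor: reached.
Ird: reached.
Zel: reached.
Umb: reached.
Orb: reached.
Lun: reached.
All 6 are reached.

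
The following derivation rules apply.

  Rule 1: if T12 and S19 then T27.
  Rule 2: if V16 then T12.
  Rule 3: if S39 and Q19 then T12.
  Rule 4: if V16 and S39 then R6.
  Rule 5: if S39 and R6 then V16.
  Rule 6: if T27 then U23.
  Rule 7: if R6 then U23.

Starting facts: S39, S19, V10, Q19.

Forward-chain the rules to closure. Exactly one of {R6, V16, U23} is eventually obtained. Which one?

U23

From S39 and Q19, Rule 3 gives T12.
T12 and S19 hold, so T27 follows (Rule 1).
From T27, Rule 6 gives U23.
V16 would need S39 and R6 (Rule 5), but R6 is never established. R6 would need V16 and S39 (Rule 4), but V16 is never established.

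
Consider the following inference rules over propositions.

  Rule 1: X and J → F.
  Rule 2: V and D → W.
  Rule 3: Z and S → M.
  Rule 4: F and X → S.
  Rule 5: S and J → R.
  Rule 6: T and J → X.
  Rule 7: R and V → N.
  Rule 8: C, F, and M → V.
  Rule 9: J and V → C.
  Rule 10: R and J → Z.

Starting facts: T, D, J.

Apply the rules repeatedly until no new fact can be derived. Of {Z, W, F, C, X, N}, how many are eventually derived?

From T and J, Rule 6 gives X.
From X and J, Rule 1 gives F.
F and X hold, so S follows (Rule 4).
S and J hold, so R follows (Rule 5).
R and J hold, so Z follows (Rule 10).
Z: reached.
W would need V and D (Rule 2), but V is never established.
F: reached.
C would need J and V (Rule 9), but V is never established.
X: reached.
N would need R and V (Rule 7), but V is never established.
Reached: Z, F, and X — 3 of the 6.

3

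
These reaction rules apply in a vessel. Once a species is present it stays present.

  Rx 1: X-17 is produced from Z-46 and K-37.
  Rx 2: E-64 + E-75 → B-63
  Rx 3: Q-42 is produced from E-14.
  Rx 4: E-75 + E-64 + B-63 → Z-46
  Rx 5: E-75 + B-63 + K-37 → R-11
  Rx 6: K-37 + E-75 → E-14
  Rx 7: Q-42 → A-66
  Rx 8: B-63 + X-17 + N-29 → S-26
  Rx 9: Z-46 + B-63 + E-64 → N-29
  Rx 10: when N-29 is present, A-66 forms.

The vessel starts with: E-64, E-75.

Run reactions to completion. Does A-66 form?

Yes

E-64 and E-75 present → B-63 forms (Rx 2).
E-75, E-64, and B-63 present → Z-46 forms (Rx 4).
Z-46, B-63, and E-64 present → N-29 forms (Rx 9).
N-29 present → A-66 forms (Rx 10).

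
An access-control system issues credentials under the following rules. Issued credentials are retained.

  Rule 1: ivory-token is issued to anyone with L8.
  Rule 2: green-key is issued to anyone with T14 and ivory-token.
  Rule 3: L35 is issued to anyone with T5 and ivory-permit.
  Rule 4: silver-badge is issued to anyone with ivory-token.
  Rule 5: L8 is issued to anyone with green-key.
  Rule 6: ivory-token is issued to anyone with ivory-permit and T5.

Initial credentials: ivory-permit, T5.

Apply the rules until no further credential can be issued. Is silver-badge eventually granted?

Yes

Holding ivory-permit and T5 grants ivory-token (Rule 6).
Holding ivory-token grants silver-badge (Rule 4).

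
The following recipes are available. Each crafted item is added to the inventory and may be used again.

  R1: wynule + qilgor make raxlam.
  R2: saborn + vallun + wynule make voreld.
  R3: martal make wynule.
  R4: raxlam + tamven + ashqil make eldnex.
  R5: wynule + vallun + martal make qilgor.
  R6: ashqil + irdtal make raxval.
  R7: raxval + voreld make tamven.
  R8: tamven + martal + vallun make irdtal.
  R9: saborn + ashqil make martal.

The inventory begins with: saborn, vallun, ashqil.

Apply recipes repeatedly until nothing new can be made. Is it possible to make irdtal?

irdtal would need tamven, martal, and vallun (R8), but tamven is never obtained.

No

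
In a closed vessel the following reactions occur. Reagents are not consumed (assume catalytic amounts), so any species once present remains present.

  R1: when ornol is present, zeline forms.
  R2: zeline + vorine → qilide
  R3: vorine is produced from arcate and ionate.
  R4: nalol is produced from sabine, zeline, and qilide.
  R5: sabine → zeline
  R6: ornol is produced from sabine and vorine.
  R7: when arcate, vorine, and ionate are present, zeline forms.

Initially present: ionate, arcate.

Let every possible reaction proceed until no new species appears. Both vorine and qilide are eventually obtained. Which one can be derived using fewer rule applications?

vorine

vorine: arcate and ionate present → vorine forms (R3). [1 rule application]
qilide: arcate and ionate present → vorine forms (R3). arcate, vorine, and ionate present → zeline forms (R7). zeline and vorine present → qilide forms (R2). [3 rule applications]
vorine needs fewer.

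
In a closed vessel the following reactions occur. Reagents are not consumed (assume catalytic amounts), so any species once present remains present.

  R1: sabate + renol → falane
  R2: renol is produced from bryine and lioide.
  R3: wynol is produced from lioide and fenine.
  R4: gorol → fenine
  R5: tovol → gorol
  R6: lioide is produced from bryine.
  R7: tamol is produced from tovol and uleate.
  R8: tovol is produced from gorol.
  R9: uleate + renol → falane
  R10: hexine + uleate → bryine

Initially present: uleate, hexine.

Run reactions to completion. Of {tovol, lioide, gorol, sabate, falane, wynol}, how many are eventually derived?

2

hexine and uleate present → bryine forms (R10).
bryine present → lioide forms (R6).
bryine and lioide present → renol forms (R2).
uleate and renol present → falane forms (R9).
tovol would need gorol (R8), but gorol never forms.
lioide: reached.
gorol would need tovol (R5), but tovol never forms.
No rule produces sabate, and it is not given.
falane: reached.
wynol would need lioide and fenine (R3), but fenine never forms.
Reached: lioide and falane — 2 of the 6.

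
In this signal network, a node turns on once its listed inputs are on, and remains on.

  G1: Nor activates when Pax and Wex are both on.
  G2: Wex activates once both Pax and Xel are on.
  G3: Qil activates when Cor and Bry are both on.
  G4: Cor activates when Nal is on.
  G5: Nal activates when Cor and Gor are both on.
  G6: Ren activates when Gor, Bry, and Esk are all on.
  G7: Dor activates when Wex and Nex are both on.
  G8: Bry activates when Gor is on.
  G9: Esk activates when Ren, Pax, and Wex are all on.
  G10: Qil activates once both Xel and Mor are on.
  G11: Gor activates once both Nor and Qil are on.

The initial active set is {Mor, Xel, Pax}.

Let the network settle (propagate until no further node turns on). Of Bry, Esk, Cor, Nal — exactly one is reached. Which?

Bry

Pax and Xel are on, so Wex activates (G2).
Xel and Mor are on, so Qil activates (G10).
G1: Pax and Wex on → Nor on.
Nor and Qil are on, so Gor activates (G11).
G8: Gor on → Bry on.
Esk would need Ren, Pax, and Wex (G9), but Ren never turns on. Cor would need Nal (G4), but Nal never turns on. Nal would need Cor and Gor (G5), but Cor never turns on.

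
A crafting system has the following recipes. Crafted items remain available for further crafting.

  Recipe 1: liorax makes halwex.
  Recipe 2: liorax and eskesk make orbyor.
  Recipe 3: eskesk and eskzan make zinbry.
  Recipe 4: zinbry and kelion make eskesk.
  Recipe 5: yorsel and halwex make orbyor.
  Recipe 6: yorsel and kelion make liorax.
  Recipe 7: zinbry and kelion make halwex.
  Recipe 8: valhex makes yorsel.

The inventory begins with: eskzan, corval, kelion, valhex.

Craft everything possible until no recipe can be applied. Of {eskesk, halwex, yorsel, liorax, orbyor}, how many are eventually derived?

valhex → yorsel (Recipe 8).
Using Recipe 6, yorsel and kelion make liorax.
liorax → halwex (Recipe 1).
yorsel and halwex → orbyor (Recipe 5).
eskesk would need zinbry and kelion (Recipe 4), but zinbry is never obtained.
halwex: reached.
yorsel: reached.
liorax: reached.
orbyor: reached.
Reached: halwex, yorsel, liorax, and orbyor — 4 of the 5.

4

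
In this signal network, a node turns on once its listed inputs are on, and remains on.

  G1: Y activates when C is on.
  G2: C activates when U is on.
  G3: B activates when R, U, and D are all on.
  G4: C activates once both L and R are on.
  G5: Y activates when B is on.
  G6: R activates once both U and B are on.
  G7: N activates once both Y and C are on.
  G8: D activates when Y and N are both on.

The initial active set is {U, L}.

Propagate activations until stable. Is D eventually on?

U is on, so C activates (G2).
C is on, so Y activates (G1).
Y and C are on, so N activates (G7).
Y and N are on, so D activates (G8).

Yes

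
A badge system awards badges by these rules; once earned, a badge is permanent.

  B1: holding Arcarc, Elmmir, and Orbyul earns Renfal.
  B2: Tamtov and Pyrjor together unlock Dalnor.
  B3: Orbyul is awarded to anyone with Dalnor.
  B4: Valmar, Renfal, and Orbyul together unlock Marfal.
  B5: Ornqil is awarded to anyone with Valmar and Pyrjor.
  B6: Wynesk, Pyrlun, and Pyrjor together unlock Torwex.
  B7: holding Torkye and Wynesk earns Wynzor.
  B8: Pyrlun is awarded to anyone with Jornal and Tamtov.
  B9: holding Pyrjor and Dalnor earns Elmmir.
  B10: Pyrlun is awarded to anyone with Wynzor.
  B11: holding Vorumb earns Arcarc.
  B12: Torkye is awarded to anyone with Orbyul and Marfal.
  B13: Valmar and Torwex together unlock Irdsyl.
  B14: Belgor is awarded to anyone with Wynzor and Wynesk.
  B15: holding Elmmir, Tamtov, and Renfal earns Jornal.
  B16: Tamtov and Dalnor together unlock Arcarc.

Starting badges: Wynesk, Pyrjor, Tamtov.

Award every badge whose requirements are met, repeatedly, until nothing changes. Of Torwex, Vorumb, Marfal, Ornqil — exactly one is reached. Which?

With Tamtov and Pyrjor, Dalnor is earned (B2).
With Tamtov and Dalnor, Arcarc is earned (B16).
With Pyrjor and Dalnor, Elmmir is earned (B9).
With Dalnor, Orbyul is earned (B3).
With Arcarc, Elmmir, and Orbyul, Renfal is earned (B1).
With Elmmir, Tamtov, and Renfal, Jornal is earned (B15).
With Jornal and Tamtov, Pyrlun is earned (B8).
With Wynesk, Pyrlun, and Pyrjor, Torwex is earned (B6).
Ornqil would need Valmar and Pyrjor (B5), but Valmar is never earned. Marfal would need Valmar, Renfal, and Orbyul (B4), but Valmar is never earned. No rule produces Vorumb, and it is not given.

Torwex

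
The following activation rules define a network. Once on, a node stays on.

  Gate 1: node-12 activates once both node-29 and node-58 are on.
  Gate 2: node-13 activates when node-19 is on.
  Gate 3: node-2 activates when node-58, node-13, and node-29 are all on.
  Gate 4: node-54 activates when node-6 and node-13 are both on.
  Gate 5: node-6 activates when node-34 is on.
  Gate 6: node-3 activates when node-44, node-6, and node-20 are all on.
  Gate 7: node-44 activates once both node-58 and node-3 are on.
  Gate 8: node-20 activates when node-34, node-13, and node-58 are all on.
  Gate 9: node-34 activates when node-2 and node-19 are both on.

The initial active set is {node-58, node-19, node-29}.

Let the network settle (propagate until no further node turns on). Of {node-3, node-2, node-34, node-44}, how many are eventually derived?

Gate 2: node-19 on → node-13 on.
node-58, node-13, and node-29 are on, so node-2 activates (Gate 3).
Gate 9: node-2 and node-19 on → node-34 on.
node-3 would need node-44, node-6, and node-20 (Gate 6), but node-44 never turns on.
node-2: reached.
node-34: reached.
node-44 would need node-58 and node-3 (Gate 7), but node-3 never turns on.
Reached: node-2 and node-34 — 2 of the 4.

2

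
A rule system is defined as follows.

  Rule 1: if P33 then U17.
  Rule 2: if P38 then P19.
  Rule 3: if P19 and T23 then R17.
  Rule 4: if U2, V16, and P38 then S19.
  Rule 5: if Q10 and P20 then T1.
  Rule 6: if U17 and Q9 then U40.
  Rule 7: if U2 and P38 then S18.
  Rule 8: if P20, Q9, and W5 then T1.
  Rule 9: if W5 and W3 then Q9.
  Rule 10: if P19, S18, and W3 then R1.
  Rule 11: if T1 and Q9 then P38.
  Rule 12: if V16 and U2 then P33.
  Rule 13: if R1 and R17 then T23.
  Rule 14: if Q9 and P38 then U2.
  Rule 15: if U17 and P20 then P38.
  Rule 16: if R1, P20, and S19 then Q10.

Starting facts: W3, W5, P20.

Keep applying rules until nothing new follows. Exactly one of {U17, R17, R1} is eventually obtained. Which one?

R1

From W5 and W3, Rule 9 gives Q9.
From P20, Q9, and W5, Rule 8 gives T1.
T1 and Q9 hold, so P38 follows (Rule 11).
From P38, Rule 2 gives P19.
From Q9 and P38, Rule 14 gives U2.
U2 and P38 hold, so S18 follows (Rule 7).
P19, S18, and W3 hold, so R1 follows (Rule 10).
U17 would need P33 (Rule 1), but P33 is never established. R17 would need P19 and T23 (Rule 3), but T23 is never established.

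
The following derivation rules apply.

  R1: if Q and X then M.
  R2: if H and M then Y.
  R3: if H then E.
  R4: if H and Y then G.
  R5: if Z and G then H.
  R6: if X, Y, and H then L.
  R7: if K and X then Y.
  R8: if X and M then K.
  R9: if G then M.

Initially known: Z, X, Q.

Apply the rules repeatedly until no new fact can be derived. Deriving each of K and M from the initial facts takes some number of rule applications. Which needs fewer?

M

M: From Q and X, R1 gives M. [1 rule application]
K: Q and X hold, so M follows (R1). From X and M, R8 gives K. [2 rule applications]
M needs fewer.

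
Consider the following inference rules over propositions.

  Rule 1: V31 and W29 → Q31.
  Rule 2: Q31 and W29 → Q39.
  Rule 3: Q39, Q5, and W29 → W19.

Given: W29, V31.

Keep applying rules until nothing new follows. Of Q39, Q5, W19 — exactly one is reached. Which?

From V31 and W29, Rule 1 gives Q31.
Q31 and W29 hold, so Q39 follows (Rule 2).
W19 would need Q39, Q5, and W29 (Rule 3), but Q5 is never established. No rule produces Q5, and it is not given.

Q39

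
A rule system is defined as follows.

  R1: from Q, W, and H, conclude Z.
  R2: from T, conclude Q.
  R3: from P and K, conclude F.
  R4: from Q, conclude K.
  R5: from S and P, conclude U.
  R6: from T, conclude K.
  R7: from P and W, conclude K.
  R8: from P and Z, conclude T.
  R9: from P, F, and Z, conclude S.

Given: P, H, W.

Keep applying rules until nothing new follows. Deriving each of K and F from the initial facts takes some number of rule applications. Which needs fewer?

K

K: P and W hold, so K follows (R7). [1 rule application]
F: P and W hold, so K follows (R7). P and K hold, so F follows (R3). [2 rule applications]
K needs fewer.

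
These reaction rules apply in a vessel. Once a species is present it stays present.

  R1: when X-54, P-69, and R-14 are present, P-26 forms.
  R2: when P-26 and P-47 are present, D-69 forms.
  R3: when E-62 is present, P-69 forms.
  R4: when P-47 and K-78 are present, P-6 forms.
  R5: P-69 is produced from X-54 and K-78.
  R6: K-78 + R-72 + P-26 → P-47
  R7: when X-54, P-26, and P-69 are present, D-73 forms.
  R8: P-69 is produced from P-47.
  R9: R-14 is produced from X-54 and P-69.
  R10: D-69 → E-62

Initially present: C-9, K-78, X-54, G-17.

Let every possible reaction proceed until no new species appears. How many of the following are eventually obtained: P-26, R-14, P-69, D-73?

4

X-54 and K-78 present → P-69 forms (R5).
X-54 and P-69 present → R-14 forms (R9).
X-54, P-69, and R-14 present → P-26 forms (R1).
X-54, P-26, and P-69 present → D-73 forms (R7).
P-26: reached.
R-14: reached.
P-69: reached.
D-73: reached.
All 4 are reached.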